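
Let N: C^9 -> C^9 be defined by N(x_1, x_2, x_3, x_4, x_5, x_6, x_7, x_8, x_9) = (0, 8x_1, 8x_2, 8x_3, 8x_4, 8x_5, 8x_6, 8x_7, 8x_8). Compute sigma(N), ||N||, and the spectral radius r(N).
sigma(N) = {0}; ||N|| = 8; r(N) = 0. (N is nilpotent with N^9 = 0.)

On C^9, N is a strictly lower-triangular matrix with 8 on the subdiagonal and zeros elsewhere, so its characteristic polynomial is lambda^9 and every eigenvalue is 0: sigma(N) = {0}. For the operator norm, N e_i = 8e_{i+1} for i = 1, ..., 8 and N e_9 = 0, so the singular values of N are 8 (with multiplicity 8) and 0; hence ||N|| = 8. The spectral radius r(N) = max|lambda| = 0. Note ||N|| > r(N) — characteristic of non-normal nilpotent operators. Indeed N^9 = 0.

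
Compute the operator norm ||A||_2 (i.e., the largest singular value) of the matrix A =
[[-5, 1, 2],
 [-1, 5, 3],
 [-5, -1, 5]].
||A||_2 ≈ 9.239 (= sqrt(largest eigenvalue of A^T A))

||A||_2 = sigma_max(A) = sqrt(lambda_max(A^T A)). Form the symmetric matrix M = A^T A =
[[51, -5, -38],
 [-5, 27, 12],
 [-38, 12, 38]].
Its characteristic polynomial (trace, sum of principal 2x2 minors, determinant of M give the coefficients) is
  p(λ) = det(λ I - M) = λ^3 - 116λ^2 + 2728λ - 9604.
No integer candidate from the rational root theorem (±divisors of 9604) is a root, so the roots are irrational. The cubic discriminant is Δ = 11183631184 > 0, so there are three distinct real roots. p(4) = -484 and p(5) = 1261 have opposite signs, so a root lies in (4, 5); Newton's method refines it to λ ≈ 4.2659. p(26) = 484 and p(27) = -829 have opposite signs, so a root lies in (26, 27); Newton's method refines it to λ ≈ 26.3752. p(85) = -1699 and p(86) = 3124 have opposite signs, so a root lies in (85, 86); Newton's method refines it to λ ≈ 85.359. Check (Vieta): the three roots sum to 116, matching tr M = 116.
So the eigenvalues of A^T A are ≈ 4.2659, 26.3752, 85.359 (all ≥ 0, as they must be for A^T A). The largest is λ_max ≈ 85.359, hence ||A||_2 = sqrt(λ_max) ≈ 9.239.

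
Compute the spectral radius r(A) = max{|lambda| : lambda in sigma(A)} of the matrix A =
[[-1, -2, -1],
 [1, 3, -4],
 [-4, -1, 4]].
r(A) ≈ 4.2936

The eigenvalues of A are the roots of its characteristic polynomial. With M = A (coefficients from the trace, the sum of principal 2x2 minors, and det A):
  p(λ) = det(λ I - M) = λ^3 - 6λ^2 - λ + 43.
No integer candidate from the rational root theorem (±divisors of 43) is a root, so the roots are irrational. The cubic discriminant is Δ = -8087 < 0, so there is one real root and a complex-conjugate pair. p(-3) = -35 and p(-2) = 13 have opposite signs, so a root lies in (-3, -2); Newton's method refines it to λ ≈ -2.3325. Dividing out (λ - (-2.3325)) leaves approximately λ^2 - 8.3325λ + 18.4353. For λ^2 - 8.3325λ + 18.4353 the discriminant is -4.3111. It is negative, so the remaining roots are the complex-conjugate pair λ ≈ 4.1662 ± 1.0382i. Their product equals the constant term, so |λ|^2 ≈ 18.4353 and |λ| ≈ 4.2936.
Thus the eigenvalues (to 4 decimals) are -2.3325 (modulus 2.3325); 4.1662 ± 1.0382i (modulus 4.2936). The spectral radius is the largest modulus: r(A) ≈ 4.2936. (Cross-check: r(A) ≤ ||A||_2 ≈ 7.2816; equality holds whenever A is normal, though it can also hold for some non-normal A.)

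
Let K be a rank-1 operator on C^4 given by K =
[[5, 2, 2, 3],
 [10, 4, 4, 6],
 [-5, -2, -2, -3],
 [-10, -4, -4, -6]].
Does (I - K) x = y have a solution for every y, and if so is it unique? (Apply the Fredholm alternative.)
(I - K) is singular (det(I - K) = 0, i.e. 1 ∈ sigma(K)). (I - K) x = y is solvable iff y ⊥ ker((I - K)^*) = span{(5, 2, 2, 3)}, i.e. iff 5y_1 + 2y_2 + 2y_3 + 3y_4 = 0. When solvable, the solutions are x = y + c·(1, 2, -1, -2), c arbitrary (ker(I - K) = span{(1, 2, -1, -2)}, dimension 1).

K has rank 1, so it is an outer product K = u v^T: every row of K is a multiple of one row vector. Reading off the entries, u = (1, 2, -1, -2) and v = (5, 2, 2, 3) (row i of K equals u_i·v^T). A rank-one matrix u v^T satisfies K u = u (v·u) and kills the (3)-dimensional subspace v^⊥, so its characteristic polynomial is lambda^3 (lambda - v·u) with v·u = tr K = 1. Hence the eigenvalues of I - K are 1 (multiplicity 3) and 1 - (1) = 0, so det(I - K) = 0. (Direct check: I - K =
[[-4, -2, -2, -3],
 [-10, -3, -4, -6],
 [5, 2, 3, 3],
 [10, 4, 4, 7]]
has determinant 0.) So 1 is an eigenvalue of K and (I - K) is not invertible. The finite-dimensional Fredholm alternative says: either (I - K) is invertible, or ker(I - K) ≠ {0} and then range(I - K) = ker((I - K)^*)^⊥, with dim ker(I - K) = dim ker((I - K)^*). We are in the second case, so we need both kernels. Kernel of I - K: (I - K) u = u - u (v·u) = u - u = 0, so ker(I - K) = span{u} = span{(1, 2, -1, -2)} (it is exactly 1-dimensional because rank(I - K) = 3). Kernel of the adjoint: K is real, so (I - K)^* = I - K^T = I - v u^T, and (I - v u^T) v = v - v (u·v) = 0; hence ker((I - K)^*) = span{v} = span{(5, 2, 2, 3)}. Therefore (I - K) x = y is solvable iff <y, v> = 0, i.e. iff 5y_1 + 2y_2 + 2y_3 + 3y_4 = 0. When this holds, K y = u (v·y) = 0, so (I - K) y = y and x = y is a particular solution; the full solution set is the line x = y + c·u = y + c·(1, 2, -1, -2), c ∈ C.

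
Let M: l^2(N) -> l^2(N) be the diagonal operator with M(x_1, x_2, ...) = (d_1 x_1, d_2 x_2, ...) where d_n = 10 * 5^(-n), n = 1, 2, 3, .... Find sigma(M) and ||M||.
sigma(M) = {10 * 5^(-n) : n ≥ 1} ∪ {0}; ||M|| = 2

A bounded diagonal operator on l^2 with diagonal entries d_n has spectrum equal to the closure of {d_n : n ≥ 1}: every d_n is an eigenvalue (with eigenvector e_n), so {d_n} ⊂ sigma(M); the spectrum is closed, so its closure is too; and for lambda not in the closure, (M - lambda I) has bounded inverse (the diagonal entries 1/(d_n - lambda) are bounded). For our sequence d_n = 10 * 5^(-n), n = 1, 2, 3, ...:
  - {d_n} = {10 * 5^(-n) : n ≥ 1}; the only limit point is 0
  - closure = {10 * 5^(-n) : n ≥ 1} ∪ {0}
For the norm: a diagonal operator has ||M|| = sup_n |d_n|. Here d_n = 10 * 5^(-n) is positive and decreasing, so sup_n |d_n| = d_1 = 10/5 = 2. So ||M|| = 2.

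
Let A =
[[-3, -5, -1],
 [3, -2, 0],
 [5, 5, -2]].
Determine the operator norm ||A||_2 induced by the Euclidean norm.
||A||_2 ≈ 9.1557 (= sqrt(largest eigenvalue of A^T A))

||A||_2 = sigma_max(A) = sqrt(lambda_max(A^T A)). Form the symmetric matrix M = A^T A =
[[43, 34, -7],
 [34, 54, -5],
 [-7, -5, 5]].
Its characteristic polynomial (trace, sum of principal 2x2 minors, determinant of M give the coefficients) is
  p(λ) = det(λ I - M) = λ^3 - 102λ^2 + 1577λ - 4489.
No integer candidate from the rational root theorem (±divisors of 4489) is a root, so the roots are irrational. The cubic discriminant is Δ = 3584654977 > 0, so there are three distinct real roots. p(3) = -649 and p(4) = 251 have opposite signs, so a root lies in (3, 4); Newton's method refines it to λ ≈ 3.6998. p(14) = 341 and p(15) = -409 have opposite signs, so a root lies in (14, 15); Newton's method refines it to λ ≈ 14.4741. p(83) = -4489 and p(84) = 971 have opposite signs, so a root lies in (83, 84); Newton's method refines it to λ ≈ 83.8261. Check (Vieta): the three roots sum to 102, matching tr M = 102.
So the eigenvalues of A^T A are ≈ 3.6998, 14.4741, 83.8261 (all ≥ 0, as they must be for A^T A). The largest is λ_max ≈ 83.8261, hence ||A||_2 = sqrt(λ_max) ≈ 9.1557.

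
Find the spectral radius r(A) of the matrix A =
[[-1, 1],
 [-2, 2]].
r(A) = 1

The eigenvalues of A are the roots of its characteristic polynomial. With M = A (coefficients from the trace and determinant):
  p(λ) = det(λ I - M) = λ^2 - λ.
For λ^2 - λ the discriminant is 1. It is a perfect square (1^2), so the roots are rational: λ = (1 ± 1)/2 = 1, 0.
Thus the eigenvalues (to 4 decimals) are 1 (modulus 1); 0 (modulus 0). The spectral radius is the largest modulus: r(A) = 1. (Cross-check: r(A) ≤ ||A||_2 ≈ 3.1623; equality holds whenever A is normal, though it can also hold for some non-normal A.)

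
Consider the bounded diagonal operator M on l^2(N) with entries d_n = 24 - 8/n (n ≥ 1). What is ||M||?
||M|| = 24

For a diagonal operator on l^2 with entries d_n, ||M|| = sup_n |d_n|. Here d_1 = 16, d_2 = 20, ..., and d_n = 24 - 8/n increases monotonically toward 24. All terms lie in [16, 24), so |d_n| = d_n and the supremum is the limit 24, which is not attained by any individual d_n. Hence ||M|| = 24.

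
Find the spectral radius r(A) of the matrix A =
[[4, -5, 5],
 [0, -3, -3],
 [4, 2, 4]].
r(A) ≈ 8.7615

The eigenvalues of A are the roots of its characteristic polynomial. With M = A (coefficients from the trace, the sum of principal 2x2 minors, and det A):
  p(λ) = det(λ I - M) = λ^3 - 5λ^2 - 22λ - 96.
No integer candidate from the rational root theorem (±divisors of 96) is a root, so the roots are irrational. The cubic discriminant is Δ = -432220 < 0, so there is one real root and a complex-conjugate pair. p(8) = -80 and p(9) = 30 have opposite signs, so a root lies in (8, 9); Newton's method refines it to λ ≈ 8.7615. Dividing out (λ - (8.7615)) leaves approximately λ^2 + 3.7615λ + 10.957. For λ^2 + 3.7615λ + 10.957 the discriminant is -29.6786. It is negative, so the remaining roots are the complex-conjugate pair λ ≈ -1.8808 ± 2.7239i. Their product equals the constant term, so |λ|^2 ≈ 10.957 and |λ| ≈ 3.3101.
Thus the eigenvalues (to 4 decimals) are 8.7615 (modulus 8.7615); -1.8808 ± 2.7239i (modulus 3.3101). The spectral radius is the largest modulus: r(A) ≈ 8.7615. (Cross-check: r(A) ≤ ||A||_2 ≈ 9.0752; equality holds whenever A is normal, though it can also hold for some non-normal A.)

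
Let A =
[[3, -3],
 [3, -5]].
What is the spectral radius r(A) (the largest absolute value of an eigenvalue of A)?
r(A) = (2 + sqrt(28))/2 ≈ 3.6458

The eigenvalues of A are the roots of its characteristic polynomial. With M = A (coefficients from the trace and determinant):
  p(λ) = det(λ I - M) = λ^2 + 2λ - 6.
For λ^2 + 2λ - 6 the discriminant is 28. It is nonnegative but not a perfect square, so the roots are real and irrational: λ = (-2 ± sqrt(28))/2 ≈ 1.6458, -3.6458.
Thus the eigenvalues (to 4 decimals) are 1.6458 (modulus 1.6458); -3.6458 (modulus 3.6458). The spectral radius is the largest modulus: r(A) = (2 + sqrt(28))/2 ≈ 3.6458. (Cross-check: r(A) ≤ ||A||_2 ≈ 7.1623; equality holds whenever A is normal, though it can also hold for some non-normal A.)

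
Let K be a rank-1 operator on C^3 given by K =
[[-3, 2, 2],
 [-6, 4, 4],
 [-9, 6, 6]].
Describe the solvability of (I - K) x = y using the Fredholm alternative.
(I - K) is invertible (det(I - K) = -6 ≠ 0), so for every y in C^3 the equation (I - K) x = y has a unique solution.

K has rank 1, so it is an outer product K = u v^T: every row of K is a multiple of one row vector. Reading off the entries, u = (-1, -2, -3) and v = (3, -2, -2) (row i of K equals u_i·v^T). A rank-one matrix u v^T satisfies K u = u (v·u) and kills the (2)-dimensional subspace v^⊥, so its characteristic polynomial is lambda^2 (lambda - v·u) with v·u = tr K = 7. Hence the eigenvalues of I - K are 1 (multiplicity 2) and 1 - (7) = -6, so det(I - K) = -6. (Direct check: I - K =
[[4, -2, -2],
 [6, -3, -4],
 [9, -6, -5]]
has determinant -6.) The finite-dimensional Fredholm alternative says: either (I - K) is invertible, or ker(I - K) ≠ {0} and then range(I - K) = ker((I - K)^*)^⊥, with dim ker(I - K) = dim ker((I - K)^*). Since det(I - K) ≠ 0, 1 is not an eigenvalue of K and ker(I - K) = {0}, so we are in the first case: for every y there is a unique x = (I - K)^(-1) y. Explicitly, by the Sherman–Morrison formula, (I - u v^T)^(-1) = I + u v^T/(1 - v·u), i.e. (I - K)^(-1) = I + K/(-6).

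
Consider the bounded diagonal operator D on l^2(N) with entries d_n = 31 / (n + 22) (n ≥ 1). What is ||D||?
||D|| = 31/23 (attained at n = 1)

For D diagonal, ||D|| = sup_n |d_n| = sup_n 31/(n + 22). This is positive and strictly decreasing in n, so the supremum is attained at n = 1: d_1 = 31/(1 + 22) = 31/23. Hence ||D|| = 31/23.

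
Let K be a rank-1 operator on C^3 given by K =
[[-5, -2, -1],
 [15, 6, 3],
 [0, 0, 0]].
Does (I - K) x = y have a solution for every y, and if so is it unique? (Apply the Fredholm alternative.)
(I - K) is singular (det(I - K) = 0, i.e. 1 ∈ sigma(K)). (I - K) x = y is solvable iff y ⊥ ker((I - K)^*) = span{(-5, -2, -1)}, i.e. iff -5y_1 - 2y_2 - y_3 = 0. When solvable, the solutions are x = y + c·(1, -3, 0), c arbitrary (ker(I - K) = span{(1, -3, 0)}, dimension 1).

K has rank 1, so it is an outer product K = u v^T: every row of K is a multiple of one row vector. Reading off the entries, u = (1, -3, 0) and v = (-5, -2, -1) (row i of K equals u_i·v^T). A rank-one matrix u v^T satisfies K u = u (v·u) and kills the (2)-dimensional subspace v^⊥, so its characteristic polynomial is lambda^2 (lambda - v·u) with v·u = tr K = 1. Hence the eigenvalues of I - K are 1 (multiplicity 2) and 1 - (1) = 0, so det(I - K) = 0. (Direct check: I - K =
[[6, 2, 1],
 [-15, -5, -3],
 [0, 0, 1]]
has determinant 0.) So 1 is an eigenvalue of K and (I - K) is not invertible. The finite-dimensional Fredholm alternative says: either (I - K) is invertible, or ker(I - K) ≠ {0} and then range(I - K) = ker((I - K)^*)^⊥, with dim ker(I - K) = dim ker((I - K)^*). We are in the second case, so we need both kernels. Kernel of I - K: (I - K) u = u - u (v·u) = u - u = 0, so ker(I - K) = span{u} = span{(1, -3, 0)} (it is exactly 1-dimensional because rank(I - K) = 2). Kernel of the adjoint: K is real, so (I - K)^* = I - K^T = I - v u^T, and (I - v u^T) v = v - v (u·v) = 0; hence ker((I - K)^*) = span{v} = span{(-5, -2, -1)}. Therefore (I - K) x = y is solvable iff <y, v> = 0, i.e. iff -5y_1 - 2y_2 - y_3 = 0. When this holds, K y = u (v·y) = 0, so (I - K) y = y and x = y is a particular solution; the full solution set is the line x = y + c·u = y + c·(1, -3, 0), c ∈ C.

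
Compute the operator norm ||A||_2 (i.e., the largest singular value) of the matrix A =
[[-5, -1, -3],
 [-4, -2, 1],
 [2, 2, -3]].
||A||_2 ≈ 7.2113 (= sqrt(largest eigenvalue of A^T A))

||A||_2 = sigma_max(A) = sqrt(lambda_max(A^T A)). Form the symmetric matrix M = A^T A =
[[45, 17, 5],
 [17, 9, -5],
 [5, -5, 19]].
Its characteristic polynomial (trace, sum of principal 2x2 minors, determinant of M give the coefficients) is
  p(λ) = det(λ I - M) = λ^3 - 73λ^2 + 1092λ - 4.
No integer candidate from the rational root theorem (±divisors of 4) is a root, so the roots are irrational. The cubic discriminant is Δ = 1145472752 > 0, so there are three distinct real roots. p(0) = -4 and p(1) = 1016 have opposite signs, so a root lies in (0, 1); Newton's method refines it to λ ≈ 0.0037. p(20) = 636 and p(21) = -4 have opposite signs, so a root lies in (20, 21); Newton's method refines it to λ ≈ 20.9939. p(52) = -4 and p(53) = 1692 have opposite signs, so a root lies in (52, 53); Newton's method refines it to λ ≈ 52.0025. Check (Vieta): the three roots sum to 73, matching tr M = 73.
So the eigenvalues of A^T A are ≈ 0.0037, 20.9939, 52.0025 (all ≥ 0, as they must be for A^T A). The largest is λ_max ≈ 52.0025, hence ||A||_2 = sqrt(λ_max) ≈ 7.2113.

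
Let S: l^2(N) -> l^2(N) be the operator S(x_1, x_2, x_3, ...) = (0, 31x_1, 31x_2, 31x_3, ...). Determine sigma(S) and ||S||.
sigma(S) = closed disk {z in C : |z| ≤ 31}; ||S|| = 31

Note S = 31·U where U is the unit right shift (U x)_k = x_{k-1} (with x_0 := 0); so ||S|| = 31||U|| and sigma(S) = 31·sigma(U). ||S x||^2 = sum_{k≥1} |31x_k|^2 = 961||x||^2, so ||S|| = 31 and sigma(S) ⊂ {|z| ≤ 31}. For any |lambda| < 31, the equation (S - lambda I) x = 0 forces x_1 = 0, then 31x_k = lambda x_{k+1} ⇒ x = 0, so S has no eigenvalues. But (S - lambda I) is not surjective for |lambda| < 31: solving (S - lambda I) x = e_1 would require x_n proportional to (lambda/31)^(-n), which is not in l^2. So every |lambda| < 31 lies in the residual spectrum. The boundary |lambda| = 31 is in the approximate point spectrum (the spectrum is closed). Hence sigma(S) is the closed disk of radius 31.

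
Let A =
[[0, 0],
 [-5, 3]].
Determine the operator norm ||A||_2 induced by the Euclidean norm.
||A||_2 = sqrt(34) ≈ 5.831 (= sqrt(largest eigenvalue of A^T A))

||A||_2 = sigma_max(A) = sqrt(lambda_max(A^T A)). Form the symmetric matrix M = A^T A =
[[25, -15],
 [-15, 9]].
Its characteristic polynomial (trace, determinant of M give the coefficients) is
  p(λ) = det(λ I - M) = λ^2 - 34λ.
For λ^2 - 34λ the discriminant is 1156. It is a perfect square (34^2), so the roots are rational: λ = (34 ± 34)/2 = 34, 0.
So the eigenvalues of A^T A are ≈ 0, 34 (all ≥ 0, as they must be for A^T A). The largest is λ_max = 34, hence ||A||_2 = sqrt(λ_max) = sqrt(34) ≈ 5.831.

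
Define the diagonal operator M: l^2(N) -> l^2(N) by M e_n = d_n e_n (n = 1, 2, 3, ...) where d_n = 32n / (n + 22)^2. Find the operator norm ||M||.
||M|| = 4/11 (attained at n = 22)

For M diagonal, ||M|| = sup_n |d_n|. Treat f(x) = 32x / (x + 22)^2 for real x > 0. By the quotient rule, f'(x) = 32(22 - x)/(x + 22)^3, which is positive for x < 22 and negative for x > 22. So f has a unique maximum at x = 22, and since 22 is a positive integer, the supremum over n ≥ 1 is attained at n = 22: d_22 = 32·22/(22 + 22)^2 = 32·22/1936 = 4/11. Hence ||M|| = 4/11.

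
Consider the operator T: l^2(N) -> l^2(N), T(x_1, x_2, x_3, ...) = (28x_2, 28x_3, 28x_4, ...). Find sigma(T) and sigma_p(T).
sigma(T) = closed disk {z in C : |z| ≤ 28}; sigma_p(T) = open disk {z in C : |z| < 28}

Note T = 28·V where V is the unit left shift (V x)_k = x_{k+1}; so sigma(T) = 28·sigma(V) and ||T|| = 28||V||. ||T x||^2 = 784sum_{k≥2} |x_k|^2 ≤ 784||x||^2, with equality on {x : x_1 = 0}, so ||T|| = 28. For any lambda with |lambda| < 28, set r = lambda/28 (|r| < 1); the vector x = (1, r, r^2, ...) is in l^2 and satisfies T x = 28(r, r^2, ...) = lambda x, so lambda is an eigenvalue. On the boundary |lambda| = 28 the geometric series diverges, so no l^2 eigenvector exists, but these lambda lie in the approximate point spectrum. Hence sigma(T) is the closed disk of radius 28 and sigma_p(T) is the open disk.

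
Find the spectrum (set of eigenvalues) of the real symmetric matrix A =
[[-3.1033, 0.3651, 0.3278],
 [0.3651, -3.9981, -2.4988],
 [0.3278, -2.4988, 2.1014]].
sigma(A) ≈ {-5, -3, 3}

A is real symmetric, so its spectrum consists of real eigenvalues. Expanding the characteristic polynomial of the displayed matrix gives
  det(λ I - A) = p(λ) = λ^3 + (5)λ^2 + (-9)λ + (-45.0011).
Solving p(λ) = 0 yields eigenvalues ≈ -5, -3, 3. (A is shown rounded to 4 decimals, so these recover the underlying integer eigenvalues to within that precision.)
Verification: the trace of A = -5 equals the sum of eigenvalues -5, and det(A) ≈ 45.0011 matches the eigenvalue product 45.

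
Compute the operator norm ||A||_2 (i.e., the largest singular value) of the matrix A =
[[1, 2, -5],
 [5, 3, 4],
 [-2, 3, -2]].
||A||_2 ≈ 7.6274 (= sqrt(largest eigenvalue of A^T A))

||A||_2 = sigma_max(A) = sqrt(lambda_max(A^T A)). Form the symmetric matrix M = A^T A =
[[30, 11, 19],
 [11, 22, -4],
 [19, -4, 45]].
Its characteristic polynomial (trace, sum of principal 2x2 minors, determinant of M give the coefficients) is
  p(λ) = det(λ I - M) = λ^3 - 97λ^2 + 2502λ - 14161.
No integer candidate from the rational root theorem (±divisors of 14161) is a root, so the roots are irrational. The cubic discriminant is Δ = 1000607537 > 0, so there are three distinct real roots. p(7) = -1057 and p(8) = 159 have opposite signs, so a root lies in (7, 8); Newton's method refines it to λ ≈ 7.862. p(30) = 599 and p(31) = -25 have opposite signs, so a root lies in (30, 31); Newton's method refines it to λ ≈ 30.9602. p(58) = -241 and p(59) = 1179 have opposite signs, so a root lies in (58, 59); Newton's method refines it to λ ≈ 58.1778. Check (Vieta): the three roots sum to 97, matching tr M = 97.
So the eigenvalues of A^T A are ≈ 7.862, 30.9602, 58.1778 (all ≥ 0, as they must be for A^T A). The largest is λ_max ≈ 58.1778, hence ||A||_2 = sqrt(λ_max) ≈ 7.6274.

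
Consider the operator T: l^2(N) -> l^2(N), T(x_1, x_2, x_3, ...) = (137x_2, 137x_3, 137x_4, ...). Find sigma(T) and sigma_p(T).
sigma(T) = closed disk {z in C : |z| ≤ 137}; sigma_p(T) = open disk {z in C : |z| < 137}

Note T = 137·V where V is the unit left shift (V x)_k = x_{k+1}; so sigma(T) = 137·sigma(V) and ||T|| = 137||V||. ||T x||^2 = 18769sum_{k≥2} |x_k|^2 ≤ 18769||x||^2, with equality on {x : x_1 = 0}, so ||T|| = 137. For any lambda with |lambda| < 137, set r = lambda/137 (|r| < 1); the vector x = (1, r, r^2, ...) is in l^2 and satisfies T x = 137(r, r^2, ...) = lambda x, so lambda is an eigenvalue. On the boundary |lambda| = 137 the geometric series diverges, so no l^2 eigenvector exists, but these lambda lie in the approximate point spectrum. Hence sigma(T) is the closed disk of radius 137 and sigma_p(T) is the open disk.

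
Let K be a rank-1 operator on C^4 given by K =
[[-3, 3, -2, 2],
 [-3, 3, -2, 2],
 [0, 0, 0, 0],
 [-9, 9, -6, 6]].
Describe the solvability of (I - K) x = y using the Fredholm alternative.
(I - K) is invertible (det(I - K) = -5 ≠ 0), so for every y in C^4 the equation (I - K) x = y has a unique solution.

K has rank 1, so it is an outer product K = u v^T: every row of K is a multiple of one row vector. Reading off the entries, u = (1, 1, 0, 3) and v = (-3, 3, -2, 2) (row i of K equals u_i·v^T). A rank-one matrix u v^T satisfies K u = u (v·u) and kills the (3)-dimensional subspace v^⊥, so its characteristic polynomial is lambda^3 (lambda - v·u) with v·u = tr K = 6. Hence the eigenvalues of I - K are 1 (multiplicity 3) and 1 - (6) = -5, so det(I - K) = -5. (Direct check: I - K =
[[4, -3, 2, -2],
 [3, -2, 2, -2],
 [0, 0, 1, 0],
 [9, -9, 6, -5]]
has determinant -5.) The finite-dimensional Fredholm alternative says: either (I - K) is invertible, or ker(I - K) ≠ {0} and then range(I - K) = ker((I - K)^*)^⊥, with dim ker(I - K) = dim ker((I - K)^*). Since det(I - K) ≠ 0, 1 is not an eigenvalue of K and ker(I - K) = {0}, so we are in the first case: for every y there is a unique x = (I - K)^(-1) y. Explicitly, by the Sherman–Morrison formula, (I - u v^T)^(-1) = I + u v^T/(1 - v·u), i.e. (I - K)^(-1) = I + K/(-5).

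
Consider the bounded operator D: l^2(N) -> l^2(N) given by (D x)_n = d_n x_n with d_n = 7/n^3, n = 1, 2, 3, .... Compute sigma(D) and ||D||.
sigma(D) = {7/n^3 : n ≥ 1} ∪ {0}; ||D|| = 7

A bounded diagonal operator on l^2 with diagonal entries d_n has spectrum equal to the closure of {d_n : n ≥ 1}: every d_n is an eigenvalue (with eigenvector e_n), so {d_n} ⊂ sigma(D); the spectrum is closed, so its closure is too; and for lambda not in the closure, (D - lambda I) has bounded inverse (the diagonal entries 1/(d_n - lambda) are bounded). For our sequence d_n = 7/n^3, n = 1, 2, 3, ...:
  - {d_n} = {7/n^3 : n ≥ 1}; the only limit point is 0
  - closure = {7/n^3 : n ≥ 1} ∪ {0}
For the norm: a diagonal operator has ||D|| = sup_n |d_n|. Here d_n = 7/n^3 is positive and decreasing, so sup_n |d_n| = d_1 = 7. So ||D|| = 7.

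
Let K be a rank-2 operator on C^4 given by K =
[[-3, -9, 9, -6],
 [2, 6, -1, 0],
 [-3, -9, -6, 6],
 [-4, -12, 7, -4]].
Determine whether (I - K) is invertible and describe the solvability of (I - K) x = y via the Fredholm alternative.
(I - K) is invertible (det(I - K) = -46 ≠ 0), so for every y in C^4 the equation (I - K) x = y has a unique solution.

K has rank 2 and factors as K = U V^T = u1 v1^T + u2 v2^T with u1 = (0, -1, 3, 1), v1 = (-1, -3, -2, 2), u2 = (-3, 1, 0, -3), v2 = (1, 3, -3, 2) (multiplying out reproduces the displayed K). The nonzero eigenvalues of U V^T coincide with those of the 2 x 2 matrix G = V^T U = [[v1·u1, v1·u2], [v2·u1, v2·u2]] = [[-1, -6], [-10, -6]], and by the Sylvester determinant identity det(I_4 - U V^T) = det(I_2 - V^T U) = det([[2, 6], [10, 7]]) = (2)(7) - (6)(10) = -46. (Direct check: I - K =
[[4, 9, -9, 6],
 [-2, -5, 1, 0],
 [3, 9, 7, -6],
 [4, 12, -7, 5]]
has determinant -46.) The finite-dimensional Fredholm alternative says: either (I - K) is invertible, or ker(I - K) ≠ {0} and then range(I - K) = ker((I - K)^*)^⊥, with dim ker(I - K) = dim ker((I - K)^*). Since det(I - K) ≠ 0, 1 is not an eigenvalue of K and ker(I - K) = {0}, so we are in the first case: for every y there is a unique x = (I - K)^(-1) y. (Explicitly, by the Woodbury identity, (I - U V^T)^(-1) = I + U (I_2 - G)^(-1) V^T.)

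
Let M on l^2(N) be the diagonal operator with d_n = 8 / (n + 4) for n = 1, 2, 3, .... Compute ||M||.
||M|| = 8/5 (attained at n = 1)

For M diagonal, ||M|| = sup_n |d_n| = sup_n 8/(n + 4). This is positive and strictly decreasing in n, so the supremum is attained at n = 1: d_1 = 8/(1 + 4) = 8/5. Hence ||M|| = 8/5.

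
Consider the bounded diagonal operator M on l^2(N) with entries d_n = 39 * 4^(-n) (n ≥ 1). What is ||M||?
||M|| = 39/4 (attained at n = 1)

For M diagonal, ||M|| = sup_n |d_n|. The sequence d_n = 39 * 4^(-n) is positive and strictly decreasing (ratio 4^(-1) < 1), so the supremum is d_1 = 39/4. Hence ||M|| = 39/4.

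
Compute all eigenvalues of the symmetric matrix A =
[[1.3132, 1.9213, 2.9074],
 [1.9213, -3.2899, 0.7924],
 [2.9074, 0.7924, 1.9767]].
sigma(A) ≈ {-4, -1, 5}

A is real symmetric, so its spectrum consists of real eigenvalues. Expanding the characteristic polynomial of the displayed matrix gives
  det(λ I - A) = p(λ) = λ^3 + (0)λ^2 + (-21)λ + (-20).
Solving p(λ) = 0 yields eigenvalues ≈ -4, -1, 5. (A is shown rounded to 4 decimals, so these recover the underlying integer eigenvalues to within that precision.)
Verification: the trace of A = 0 equals the sum of eigenvalues 0, and det(A) ≈ 20.0009 matches the eigenvalue product 20.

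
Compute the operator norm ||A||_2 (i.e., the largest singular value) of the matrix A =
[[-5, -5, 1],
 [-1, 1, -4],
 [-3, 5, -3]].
||A||_2 = sqrt(66) ≈ 8.124 (= sqrt(largest eigenvalue of A^T A))

||A||_2 = sigma_max(A) = sqrt(lambda_max(A^T A)). Form the symmetric matrix M = A^T A =
[[35, 9, 8],
 [9, 51, -24],
 [8, -24, 26]].
Its characteristic polynomial (trace, sum of principal 2x2 minors, determinant of M give the coefficients) is
  p(λ) = det(λ I - M) = λ^3 - 112λ^2 + 3300λ - 17424.
By the rational root theorem any rational root is an integer divisor of 17424. Testing λ = 66: p(66) = 287496 - 487872 + 217800 - 17424 = 0, so λ = 66 is a root. Dividing out (λ - 66) leaves p(λ) = (λ - 66)(λ^2 - 46λ + 264). For λ^2 - 46λ + 264 the discriminant is 1060. It is nonnegative but not a perfect square, so the roots are real and irrational: λ = (46 ± sqrt(1060))/2 ≈ 39.2788, 6.7212.
So the eigenvalues of A^T A are ≈ 6.7212, 39.2788, 66 (all ≥ 0, as they must be for A^T A). The largest is λ_max = 66, hence ||A||_2 = sqrt(λ_max) = sqrt(66) ≈ 8.124.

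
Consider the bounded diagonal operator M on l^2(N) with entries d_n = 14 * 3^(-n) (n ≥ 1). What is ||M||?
||M|| = 14/3 (attained at n = 1)

For M diagonal, ||M|| = sup_n |d_n|. The sequence d_n = 14 * 3^(-n) is positive and strictly decreasing (ratio 3^(-1) < 1), so the supremum is d_1 = 14/3. Hence ||M|| = 14/3.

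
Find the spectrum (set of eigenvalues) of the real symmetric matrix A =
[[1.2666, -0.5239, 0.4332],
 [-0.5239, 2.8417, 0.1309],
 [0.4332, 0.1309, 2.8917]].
sigma(A) ≈ {1, 3} (3 with multiplicity 2)

A is real symmetric, so its spectrum consists of real eigenvalues. Expanding the characteristic polynomial of the displayed matrix gives
  det(λ I - A) = p(λ) = λ^3 + (-7)λ^2 + (15)λ + (-9).
Solving p(λ) = 0 yields eigenvalues ≈ 1, 3, 3. (A is shown rounded to 4 decimals, so these recover the underlying integer eigenvalues to within that precision.)
Verification: the trace of A = 7 equals the sum of eigenvalues 7, and det(A) ≈ 9.0000 matches the eigenvalue product 9.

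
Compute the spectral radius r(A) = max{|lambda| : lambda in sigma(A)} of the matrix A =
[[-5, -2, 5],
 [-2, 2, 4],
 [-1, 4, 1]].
r(A) ≈ 5.5978

The eigenvalues of A are the roots of its characteristic polynomial. With M = A (coefficients from the trace, the sum of principal 2x2 minors, and det A):
  p(λ) = det(λ I - M) = λ^3 + 2λ^2 - 28λ - 44.
No integer candidate from the rational root theorem (±divisors of 44) is a root, so the roots are irrational. The cubic discriminant is Δ = 84432 > 0, so there are three distinct real roots. p(-6) = -20 and p(-5) = 21 have opposite signs, so a root lies in (-6, -5); Newton's method refines it to λ ≈ -5.5978. p(-2) = 12 and p(-1) = -15 have opposite signs, so a root lies in (-2, -1); Newton's method refines it to λ ≈ -1.5322. p(5) = -9 and p(6) = 76 have opposite signs, so a root lies in (5, 6); Newton's method refines it to λ ≈ 5.13. Check (Vieta): the three roots sum to -2, matching tr M = -2.
Thus the eigenvalues (to 4 decimals) are -5.5978 (modulus 5.5978); -1.5322 (modulus 1.5322); 5.13 (modulus 5.13). The spectral radius is the largest modulus: r(A) ≈ 5.5978. (Cross-check: r(A) ≤ ||A||_2 ≈ 8.398; equality holds whenever A is normal, though it can also hold for some non-normal A.)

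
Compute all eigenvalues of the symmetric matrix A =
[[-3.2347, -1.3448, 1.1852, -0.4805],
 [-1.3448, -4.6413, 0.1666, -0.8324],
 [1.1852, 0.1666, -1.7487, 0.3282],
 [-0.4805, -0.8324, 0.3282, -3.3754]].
sigma(A) ≈ {-6, -3, -1} (-3 with multiplicity 2)

A is real symmetric, so its spectrum consists of real eigenvalues. Expanding the characteristic polynomial of the displayed matrix gives
  det(λ I - A) = p(λ) = λ^4 + (13)λ^3 + (57)λ^2 + (99.0014)λ + (54).
Solving p(λ) = 0 yields eigenvalues ≈ -6, -3, -3, -1. (A is shown rounded to 4 decimals, so these recover the underlying integer eigenvalues to within that precision.)
Verification: the trace of A = -13 equals the sum of eigenvalues -13, and det(A) ≈ 54.0001 matches the eigenvalue product 54.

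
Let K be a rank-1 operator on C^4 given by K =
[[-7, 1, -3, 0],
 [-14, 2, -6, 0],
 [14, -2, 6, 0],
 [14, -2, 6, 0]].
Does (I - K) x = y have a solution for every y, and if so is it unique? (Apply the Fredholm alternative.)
(I - K) is singular (det(I - K) = 0, i.e. 1 ∈ sigma(K)). (I - K) x = y is solvable iff y ⊥ ker((I - K)^*) = span{(-7, 1, -3, 0)}, i.e. iff -7y_1 + y_2 - 3y_3 = 0. When solvable, the solutions are x = y + c·(1, 2, -2, -2), c arbitrary (ker(I - K) = span{(1, 2, -2, -2)}, dimension 1).

K has rank 1, so it is an outer product K = u v^T: every row of K is a multiple of one row vector. Reading off the entries, u = (1, 2, -2, -2) and v = (-7, 1, -3, 0) (row i of K equals u_i·v^T). A rank-one matrix u v^T satisfies K u = u (v·u) and kills the (3)-dimensional subspace v^⊥, so its characteristic polynomial is lambda^3 (lambda - v·u) with v·u = tr K = 1. Hence the eigenvalues of I - K are 1 (multiplicity 3) and 1 - (1) = 0, so det(I - K) = 0. (Direct check: I - K =
[[8, -1, 3, 0],
 [14, -1, 6, 0],
 [-14, 2, -5, 0],
 [-14, 2, -6, 1]]
has determinant 0.) So 1 is an eigenvalue of K and (I - K) is not invertible. The finite-dimensional Fredholm alternative says: either (I - K) is invertible, or ker(I - K) ≠ {0} and then range(I - K) = ker((I - K)^*)^⊥, with dim ker(I - K) = dim ker((I - K)^*). We are in the second case, so we need both kernels. Kernel of I - K: (I - K) u = u - u (v·u) = u - u = 0, so ker(I - K) = span{u} = span{(1, 2, -2, -2)} (it is exactly 1-dimensional because rank(I - K) = 3). Kernel of the adjoint: K is real, so (I - K)^* = I - K^T = I - v u^T, and (I - v u^T) v = v - v (u·v) = 0; hence ker((I - K)^*) = span{v} = span{(-7, 1, -3, 0)}. Therefore (I - K) x = y is solvable iff <y, v> = 0, i.e. iff -7y_1 + y_2 - 3y_3 = 0. When this holds, K y = u (v·y) = 0, so (I - K) y = y and x = y is a particular solution; the full solution set is the line x = y + c·u = y + c·(1, 2, -2, -2), c ∈ C.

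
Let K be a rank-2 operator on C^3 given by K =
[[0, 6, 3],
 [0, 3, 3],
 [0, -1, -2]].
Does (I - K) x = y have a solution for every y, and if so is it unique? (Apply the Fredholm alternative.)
(I - K) is invertible (det(I - K) = -3 ≠ 0), so for every y in C^3 the equation (I - K) x = y has a unique solution.

K has rank 2 and factors as K = U V^T = u1 v1^T + u2 v2^T with u1 = (-3, 0, -1), v1 = (0, 1, 2), u2 = (-3, -1, 0), v2 = (0, -3, -3) (multiplying out reproduces the displayed K). The nonzero eigenvalues of U V^T coincide with those of the 2 x 2 matrix G = V^T U = [[v1·u1, v1·u2], [v2·u1, v2·u2]] = [[-2, -1], [3, 3]], and by the Sylvester determinant identity det(I_3 - U V^T) = det(I_2 - V^T U) = det([[3, 1], [-3, -2]]) = (3)(-2) - (1)(-3) = -3. (Direct check: I - K =
[[1, -6, -3],
 [0, -2, -3],
 [0, 1, 3]]
has determinant -3.) The finite-dimensional Fredholm alternative says: either (I - K) is invertible, or ker(I - K) ≠ {0} and then range(I - K) = ker((I - K)^*)^⊥, with dim ker(I - K) = dim ker((I - K)^*). Since det(I - K) ≠ 0, 1 is not an eigenvalue of K and ker(I - K) = {0}, so we are in the first case: for every y there is a unique x = (I - K)^(-1) y. (Explicitly, by the Woodbury identity, (I - U V^T)^(-1) = I + U (I_2 - G)^(-1) V^T.)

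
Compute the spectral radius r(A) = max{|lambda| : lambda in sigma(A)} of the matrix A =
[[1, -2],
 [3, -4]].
r(A) = 2

The eigenvalues of A are the roots of its characteristic polynomial. With M = A (coefficients from the trace and determinant):
  p(λ) = det(λ I - M) = λ^2 + 3λ + 2.
For λ^2 + 3λ + 2 the discriminant is 1. It is a perfect square (1^2), so the roots are rational: λ = (-3 ± 1)/2 = -1, -2.
Thus the eigenvalues (to 4 decimals) are -1 (modulus 1); -2 (modulus 2). The spectral radius is the largest modulus: r(A) = 2. (Cross-check: r(A) ≤ ||A||_2 ≈ 5.465; equality holds whenever A is normal, though it can also hold for some non-normal A.)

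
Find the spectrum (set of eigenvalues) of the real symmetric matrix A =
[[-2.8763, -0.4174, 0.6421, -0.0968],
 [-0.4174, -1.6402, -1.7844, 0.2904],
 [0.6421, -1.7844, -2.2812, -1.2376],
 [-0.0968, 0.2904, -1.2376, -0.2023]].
sigma(A) ≈ {-4, -3, -1, 1}

A is real symmetric, so its spectrum consists of real eigenvalues. Expanding the characteristic polynomial of the displayed matrix gives
  det(λ I - A) = p(λ) = λ^4 + (7)λ^3 + (11)λ^2 + (-7)λ + (-12).
Solving p(λ) = 0 yields eigenvalues ≈ -4, -3, -1, 1. (A is shown rounded to 4 decimals, so these recover the underlying integer eigenvalues to within that precision.)
Verification: the trace of A = -7 equals the sum of eigenvalues -7, and det(A) ≈ -11.9997 matches the eigenvalue product -12.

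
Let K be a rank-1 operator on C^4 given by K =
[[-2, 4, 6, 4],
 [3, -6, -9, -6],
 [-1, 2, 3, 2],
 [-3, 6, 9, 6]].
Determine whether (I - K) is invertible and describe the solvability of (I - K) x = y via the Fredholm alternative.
(I - K) is singular (det(I - K) = 0, i.e. 1 ∈ sigma(K)). (I - K) x = y is solvable iff y ⊥ ker((I - K)^*) = span{(-1, 2, 3, 2)}, i.e. iff -y_1 + 2y_2 + 3y_3 + 2y_4 = 0. When solvable, the solutions are x = y + c·(2, -3, 1, 3), c arbitrary (ker(I - K) = span{(2, -3, 1, 3)}, dimension 1).

K has rank 1, so it is an outer product K = u v^T: every row of K is a multiple of one row vector. Reading off the entries, u = (2, -3, 1, 3) and v = (-1, 2, 3, 2) (row i of K equals u_i·v^T). A rank-one matrix u v^T satisfies K u = u (v·u) and kills the (3)-dimensional subspace v^⊥, so its characteristic polynomial is lambda^3 (lambda - v·u) with v·u = tr K = 1. Hence the eigenvalues of I - K are 1 (multiplicity 3) and 1 - (1) = 0, so det(I - K) = 0. (Direct check: I - K =
[[3, -4, -6, -4],
 [-3, 7, 9, 6],
 [1, -2, -2, -2],
 [3, -6, -9, -5]]
has determinant 0.) So 1 is an eigenvalue of K and (I - K) is not invertible. The finite-dimensional Fredholm alternative says: either (I - K) is invertible, or ker(I - K) ≠ {0} and then range(I - K) = ker((I - K)^*)^⊥, with dim ker(I - K) = dim ker((I - K)^*). We are in the second case, so we need both kernels. Kernel of I - K: (I - K) u = u - u (v·u) = u - u = 0, so ker(I - K) = span{u} = span{(2, -3, 1, 3)} (it is exactly 1-dimensional because rank(I - K) = 3). Kernel of the adjoint: K is real, so (I - K)^* = I - K^T = I - v u^T, and (I - v u^T) v = v - v (u·v) = 0; hence ker((I - K)^*) = span{v} = span{(-1, 2, 3, 2)}. Therefore (I - K) x = y is solvable iff <y, v> = 0, i.e. iff -y_1 + 2y_2 + 3y_3 + 2y_4 = 0. When this holds, K y = u (v·y) = 0, so (I - K) y = y and x = y is a particular solution; the full solution set is the line x = y + c·u = y + c·(2, -3, 1, 3), c ∈ C.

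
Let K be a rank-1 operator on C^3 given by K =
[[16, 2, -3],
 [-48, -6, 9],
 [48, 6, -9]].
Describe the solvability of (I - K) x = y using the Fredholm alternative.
(I - K) is singular (det(I - K) = 0, i.e. 1 ∈ sigma(K)). (I - K) x = y is solvable iff y ⊥ ker((I - K)^*) = span{(16, 2, -3)}, i.e. iff 16y_1 + 2y_2 - 3y_3 = 0. When solvable, the solutions are x = y + c·(1, -3, 3), c arbitrary (ker(I - K) = span{(1, -3, 3)}, dimension 1).

K has rank 1, so it is an outer product K = u v^T: every row of K is a multiple of one row vector. Reading off the entries, u = (1, -3, 3) and v = (16, 2, -3) (row i of K equals u_i·v^T). A rank-one matrix u v^T satisfies K u = u (v·u) and kills the (2)-dimensional subspace v^⊥, so its characteristic polynomial is lambda^2 (lambda - v·u) with v·u = tr K = 1. Hence the eigenvalues of I - K are 1 (multiplicity 2) and 1 - (1) = 0, so det(I - K) = 0. (Direct check: I - K =
[[-15, -2, 3],
 [48, 7, -9],
 [-48, -6, 10]]
has determinant 0.) So 1 is an eigenvalue of K and (I - K) is not invertible. The finite-dimensional Fredholm alternative says: either (I - K) is invertible, or ker(I - K) ≠ {0} and then range(I - K) = ker((I - K)^*)^⊥, with dim ker(I - K) = dim ker((I - K)^*). We are in the second case, so we need both kernels. Kernel of I - K: (I - K) u = u - u (v·u) = u - u = 0, so ker(I - K) = span{u} = span{(1, -3, 3)} (it is exactly 1-dimensional because rank(I - K) = 2). Kernel of the adjoint: K is real, so (I - K)^* = I - K^T = I - v u^T, and (I - v u^T) v = v - v (u·v) = 0; hence ker((I - K)^*) = span{v} = span{(16, 2, -3)}. Therefore (I - K) x = y is solvable iff <y, v> = 0, i.e. iff 16y_1 + 2y_2 - 3y_3 = 0. When this holds, K y = u (v·y) = 0, so (I - K) y = y and x = y is a particular solution; the full solution set is the line x = y + c·u = y + c·(1, -3, 3), c ∈ C.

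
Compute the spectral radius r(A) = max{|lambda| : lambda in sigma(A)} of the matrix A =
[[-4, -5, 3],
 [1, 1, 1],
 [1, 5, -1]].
r(A) ≈ 3.3188

The eigenvalues of A are the roots of its characteristic polynomial. With M = A (coefficients from the trace, the sum of principal 2x2 minors, and det A):
  p(λ) = det(λ I - M) = λ^3 + 4λ^2 - 4λ - 26.
No integer candidate from the rational root theorem (±divisors of 26) is a root, so the roots are irrational. The cubic discriminant is Δ = -3596 < 0, so there is one real root and a complex-conjugate pair. p(2) = -10 and p(3) = 25 have opposite signs, so a root lies in (2, 3); Newton's method refines it to λ ≈ 2.3605. Dividing out (λ - (2.3605)) leaves approximately λ^2 + 6.3605λ + 11.0144. For λ^2 + 6.3605λ + 11.0144 the discriminant is -3.601. It is negative, so the remaining roots are the complex-conjugate pair λ ≈ -3.1803 ± 0.9488i. Their product equals the constant term, so |λ|^2 ≈ 11.0144 and |λ| ≈ 3.3188.
Thus the eigenvalues (to 4 decimals) are 2.3605 (modulus 2.3605); -3.1803 ± 0.9488i (modulus 3.3188). The spectral radius is the largest modulus: r(A) ≈ 3.3188. (Cross-check: r(A) ≤ ||A||_2 ≈ 8.5653; equality holds whenever A is normal, though it can also hold for some non-normal A.)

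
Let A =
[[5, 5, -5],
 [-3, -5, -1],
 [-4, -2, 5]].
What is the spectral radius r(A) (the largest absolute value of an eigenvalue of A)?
r(A) ≈ 8.95

The eigenvalues of A are the roots of its characteristic polynomial. With M = A (coefficients from the trace, the sum of principal 2x2 minors, and det A):
  p(λ) = det(λ I - M) = λ^3 - 5λ^2 - 32λ - 30.
No integer candidate from the rational root theorem (±divisors of 30) is a root, so the roots are irrational. The cubic discriminant is Δ = 30972 > 0, so there are three distinct real roots. p(-3) = -6 and p(-2) = 6 have opposite signs, so a root lies in (-3, -2); Newton's method refines it to λ ≈ -2.7156. p(-2) = 6 and p(-1) = -4 have opposite signs, so a root lies in (-2, -1); Newton's method refines it to λ ≈ -1.2343. p(8) = -94 and p(9) = 6 have opposite signs, so a root lies in (8, 9); Newton's method refines it to λ ≈ 8.95. Check (Vieta): the three roots sum to 5, matching tr M = 5.
Thus the eigenvalues (to 4 decimals) are -2.7156 (modulus 2.7156); -1.2343 (modulus 1.2343); 8.95 (modulus 8.95). The spectral radius is the largest modulus: r(A) ≈ 8.95. (Cross-check: r(A) ≤ ||A||_2 ≈ 11.4918; equality holds whenever A is normal, though it can also hold for some non-normal A.)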